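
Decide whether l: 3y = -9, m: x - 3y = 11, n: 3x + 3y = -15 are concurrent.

Intersecting l and m: solving the 2×2 system gives (x, y) = (2, -3).
Substitute into n: (3)(2) + (3)(-3) = -3.
But n requires -15 ≠ -3, so the three lines have no common point.

No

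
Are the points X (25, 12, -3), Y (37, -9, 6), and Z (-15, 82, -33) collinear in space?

Yes

XY = (12, -21, 9), XZ = (-40, 70, -30).
XY × XZ = (0, 0, 0).
The cross product vanishes, so the three points are collinear.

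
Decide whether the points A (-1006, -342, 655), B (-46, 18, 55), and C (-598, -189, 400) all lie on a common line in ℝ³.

AB = (960, 360, -600), AC = (408, 153, -255).
Each component of AC is 17/40 times the corresponding component of AB, so AC = 17/40·AB and the points are collinear.

Yes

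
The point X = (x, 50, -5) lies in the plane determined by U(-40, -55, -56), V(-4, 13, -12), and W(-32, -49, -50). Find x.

Coplanarity requires UV · (UW × UX) = 0.
UV = (36, 68, 44), UW = (8, 6, 6); the triple product is linear in x with coefficient 144 and constant term 3312.
Setting it to zero: x = -23.

-23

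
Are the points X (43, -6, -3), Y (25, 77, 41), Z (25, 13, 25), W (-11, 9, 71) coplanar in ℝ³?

No

A normal to the plane through X, Y, Z is n = XY × XZ = (1488, -288, 1152).
The plane has equation n·P = 62256. For W: n·W = 62832.
62832 ≠ 62256, so W is off the plane.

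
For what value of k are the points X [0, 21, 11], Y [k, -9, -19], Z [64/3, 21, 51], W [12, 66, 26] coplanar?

Normal to plane XZW: n = (-1800, 160, 960); plane equation n·P = 13920.
Requiring n·Y = 13920: (-1800)k + (-19680) = 13920.
So k = -56/3.

-56/3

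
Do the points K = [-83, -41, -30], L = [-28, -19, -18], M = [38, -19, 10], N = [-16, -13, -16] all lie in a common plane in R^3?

Yes

A normal to the plane through K, L, M is n = KL × KM = (616, -748, -1452).
The plane has equation n·P = 23100. For N: n·N = 23100.
Equal, so N lies in the plane and all four are coplanar.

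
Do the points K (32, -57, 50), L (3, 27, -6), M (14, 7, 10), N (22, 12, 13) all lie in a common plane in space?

The four points are coplanar iff the 3×3 determinant with rows KL, KM, KN is zero.
Rows: (-29, 84, -56), (-18, 64, -40), (-10, 69, -37).
Expanding along the first row: (-29)(392) − (84)(266) + (-56)(-602) = 0.
Zero determinant ⇒ coplanar.

Yes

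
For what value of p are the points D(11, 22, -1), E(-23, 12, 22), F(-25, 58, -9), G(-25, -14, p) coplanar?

41

Normal to plane DEF: n = (-748, -1100, -1584); plane equation n·P = -30844.
Requiring n·G = -30844: (-1584)p + (34100) = -30844.
So p = 41.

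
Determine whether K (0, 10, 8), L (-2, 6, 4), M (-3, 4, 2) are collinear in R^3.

Yes

KL = (-2, -4, -4), KM = (-3, -6, -6).
Each component of KM is 3/2 times the corresponding component of KL, so KM = 3/2·KL and the points are collinear.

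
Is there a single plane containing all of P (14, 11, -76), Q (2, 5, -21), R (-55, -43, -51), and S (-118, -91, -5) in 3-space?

A normal to the plane through P, Q, R is n = PQ × PR = (2820, -3495, 234).
The plane has equation n·X = -16749. For S: n·S = -15885.
-15885 ≠ -16749, so S is off the plane.

No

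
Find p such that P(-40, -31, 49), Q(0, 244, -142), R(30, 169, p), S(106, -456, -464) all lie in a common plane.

Normal to plane PQS: n = (-222250, -7366, -57150); plane equation n·X = 6317996.
Requiring n·R = 6317996: (-57150)p + (-7912354) = 6317996.
So p = -249.

-249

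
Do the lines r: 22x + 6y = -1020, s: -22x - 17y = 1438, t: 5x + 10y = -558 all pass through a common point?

The three lines meet at one point iff the augmented coefficient matrix [aᵢ bᵢ cᵢ] has rank < 3, i.e. its determinant vanishes.
Here the determinant is -484.
Nonzero, so no common point exists.

No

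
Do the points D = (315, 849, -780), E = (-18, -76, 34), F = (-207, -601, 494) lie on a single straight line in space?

No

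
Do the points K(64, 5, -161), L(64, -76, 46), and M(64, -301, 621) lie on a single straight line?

Yes

KL = (0, -81, 207), KM = (0, -306, 782).
KL × KM = (0, 0, 0).
The cross product vanishes, so the three points are collinear.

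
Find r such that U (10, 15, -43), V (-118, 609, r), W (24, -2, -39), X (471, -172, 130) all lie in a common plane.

-31

Normal to plane UWX: n = (-2193, -578, 5219); plane equation n·P = -255017.
Requiring n·V = -255017: (5219)r + (-93228) = -255017.
So r = -31.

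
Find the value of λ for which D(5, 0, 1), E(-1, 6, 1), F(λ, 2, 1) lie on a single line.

3

Collinearity requires DE × DF = 0; each component is linear in λ.
The z-component gives (-6)λ + (18) = 0, so λ = 3.
The remaining components then also vanish.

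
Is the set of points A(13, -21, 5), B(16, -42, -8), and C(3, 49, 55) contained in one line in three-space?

AB = (3, -21, -13), AC = (-10, 70, 50).
AB × AC = (-140, -20, 0).
The cross product is nonzero, so the points do not lie on one line.

No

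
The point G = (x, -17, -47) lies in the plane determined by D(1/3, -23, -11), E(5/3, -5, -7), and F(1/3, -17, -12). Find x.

Coplanarity requires DE · (DF × DG) = 0.
DE = (4/3, 18, 4), DF = (0, 6, -1); the triple product is linear in x with coefficient -42 and constant term -266.
Setting it to zero: x = -19/3.

-19/3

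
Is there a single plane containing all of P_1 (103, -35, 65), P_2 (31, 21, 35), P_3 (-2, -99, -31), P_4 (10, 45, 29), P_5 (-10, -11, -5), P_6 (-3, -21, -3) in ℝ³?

The plane through P_1, P_2, P_3 has normal n = P_1P_2 × P_1P_3 = (-7296, -3762, 10488) and equation n·P = 61902.
Checking the remaining points: n·P_4 = 61902, n·P_5 = 61902, n·P_6 = 69426.
Since n·P_6 = 69426 ≠ 61902, P_6 is off the plane and the points are not all coplanar.

No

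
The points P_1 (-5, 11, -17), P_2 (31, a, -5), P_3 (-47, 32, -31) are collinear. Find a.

Direction P_1P_3 = (-42, 21, -14). From the x-coordinate of P_2, the parameter along the line is τ = (31 − (-5))/(-42) = -6/7.
Then a = 11 + (-6/7)·(21) = -7.

-7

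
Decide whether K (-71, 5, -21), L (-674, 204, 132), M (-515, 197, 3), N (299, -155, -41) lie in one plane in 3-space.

The four points are coplanar iff the 3×3 determinant with rows KL, KM, KN is zero.
Rows: (-603, 199, 153), (-444, 192, 24), (370, -160, -20).
Expanding along the first row: (-603)(0) − (199)(0) + (153)(0) = 0.
Zero determinant ⇒ coplanar.

Yes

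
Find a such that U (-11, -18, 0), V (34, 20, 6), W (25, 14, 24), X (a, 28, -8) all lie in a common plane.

45

Normal to plane UVW: n = (720, -864, 72); plane equation n·P = 7632.
Requiring n·X = 7632: (720)a + (-24768) = 7632.
So a = 45.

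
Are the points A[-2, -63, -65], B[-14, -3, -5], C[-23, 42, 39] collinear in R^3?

No

AB = (-12, 60, 60), AC = (-21, 105, 104).
Comparing components 2 and 3: (60)(104) − (60)(105) = -60 ≠ 0, so AB and AC are not parallel and the points are not collinear.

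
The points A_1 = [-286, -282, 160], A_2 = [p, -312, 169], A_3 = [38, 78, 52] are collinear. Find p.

-313

Collinearity requires A_1A_2 × A_1A_3 = 0; each component is linear in p.
The y-component gives (108)p + (33804) = 0, so p = -313.
The remaining components then also vanish.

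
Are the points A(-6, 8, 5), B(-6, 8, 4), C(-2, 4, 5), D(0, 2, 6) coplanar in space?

Yes

The four points are coplanar iff the 3×3 determinant with rows AB, AC, AD is zero.
Rows: (0, 0, -1), (4, -4, 0), (6, -6, 1).
Expanding along the first row: (0)(-4) − (0)(4) + (-1)(0) = 0.
Zero determinant ⇒ coplanar.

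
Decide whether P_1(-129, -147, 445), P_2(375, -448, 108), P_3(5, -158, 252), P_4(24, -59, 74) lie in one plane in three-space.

Yes

A normal to the plane through P_1, P_2, P_3 is n = P_1P_2 × P_1P_3 = (54386, 52114, 34790).
The plane has equation n·P = 804998. For P_4: n·P_4 = 804998.
Equal, so P_4 lies in the plane and all four are coplanar.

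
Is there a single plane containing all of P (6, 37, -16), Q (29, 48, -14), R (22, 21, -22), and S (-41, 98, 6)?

A normal to the plane through P, Q, R is n = PQ × PR = (-34, 170, -544).
The plane has equation n·X = 14790. For S: n·S = 14790.
Equal, so S lies in the plane and all four are coplanar.

Yes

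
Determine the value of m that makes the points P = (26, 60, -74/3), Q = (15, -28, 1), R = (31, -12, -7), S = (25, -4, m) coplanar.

-23/3

Coplanarity ⇔ det[PQ; PR; PS] = 0.
Expanding, this is linear in m: (1232)m + (28336/3) = 0.
So m = -23/3.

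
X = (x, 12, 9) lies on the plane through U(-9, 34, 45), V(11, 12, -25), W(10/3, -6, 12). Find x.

A normal to the plane is n = UV × UW = (-2074, -610/3, -1586/3).
X lies in the plane iff n · UX = 0.
This gives (-2074)x + (14518/3) = 0, so x = 7/3.

7/3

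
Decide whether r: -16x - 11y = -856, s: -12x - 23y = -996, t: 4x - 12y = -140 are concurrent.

Yes

Intersecting r and s: solving the 2×2 system gives (x, y) = (37, 24).
Substitute into t: (4)(37) + (-12)(24) = -140.
This equals -140, so (37, 24) lies on all three lines and they are concurrent.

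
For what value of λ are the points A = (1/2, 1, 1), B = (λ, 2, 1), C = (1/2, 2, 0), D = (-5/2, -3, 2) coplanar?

3/2

Normal to plane ACD: n = (-3, 3, 3); plane equation n·P = 9/2.
Requiring n·B = 9/2: (-3)λ + (9) = 9/2.
So λ = 3/2.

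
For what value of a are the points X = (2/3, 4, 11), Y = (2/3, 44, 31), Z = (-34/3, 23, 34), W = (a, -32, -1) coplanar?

-14/3

Normal to plane XYZ: n = (540, -240, 480); plane equation n·P = 4680.
Requiring n·W = 4680: (540)a + (7200) = 4680.
So a = -14/3.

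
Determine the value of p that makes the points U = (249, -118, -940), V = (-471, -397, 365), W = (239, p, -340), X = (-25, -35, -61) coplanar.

Coplanarity ⇔ det[UV; UW; UX] = 0.
Expanding, this is linear in p: (-275310)p + (45701460) = 0.
So p = 166.

166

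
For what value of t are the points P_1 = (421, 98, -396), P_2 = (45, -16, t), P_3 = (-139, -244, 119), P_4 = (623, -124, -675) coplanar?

Normal to plane P_1P_3P_4: n = (209748, -52210, 193404); plane equation n·P = 6599344.
Requiring n·P_2 = 6599344: (193404)t + (10274020) = 6599344.
So t = -19.

-19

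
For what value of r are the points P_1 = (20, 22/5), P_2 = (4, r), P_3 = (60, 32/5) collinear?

The three points are collinear iff det[P_1P_2; P_1P_3] = 0.
This determinant is linear in r: (-40)r + (144) = 0, so r = 18/5.

18/5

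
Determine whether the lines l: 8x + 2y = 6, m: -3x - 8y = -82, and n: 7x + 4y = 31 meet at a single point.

Lines aᵢx + bᵢy = cᵢ with pairwise distinct directions are concurrent exactly when det[aᵢ bᵢ cᵢ] = 0.
Here the determinant is -58.
Nonzero, so no common point exists.

No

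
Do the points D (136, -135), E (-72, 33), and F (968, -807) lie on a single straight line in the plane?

Yes

DE = (-208, 168), DF = (832, -672).
Checking proportionality: DF = -4·DE, so the vectors are parallel and the points are collinear.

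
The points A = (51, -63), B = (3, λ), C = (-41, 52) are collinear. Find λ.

-3

Collinearity: (B − A) must be parallel to (C − A) = (-92, 115).
Cross-multiplying the components: (λ − (-63))·(-92) = (-48)·(115).
Solving gives λ = -3.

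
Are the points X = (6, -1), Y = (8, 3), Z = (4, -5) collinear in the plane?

Yes

XY = (2, 4), XZ = (-2, -4).
Twice the signed area of △XYZ is (2)(-4) − (4)(-2) = 0.
The triangle is degenerate (zero area), so the points are collinear.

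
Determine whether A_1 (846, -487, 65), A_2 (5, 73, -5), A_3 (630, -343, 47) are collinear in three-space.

No

A_1A_2 = (-841, 560, -70), A_1A_3 = (-216, 144, -18).
A_1A_2 × A_1A_3 = (0, -18, -144).
The cross product is nonzero, so the points do not lie on one line.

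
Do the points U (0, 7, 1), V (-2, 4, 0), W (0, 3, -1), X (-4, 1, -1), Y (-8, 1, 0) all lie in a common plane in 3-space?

Yes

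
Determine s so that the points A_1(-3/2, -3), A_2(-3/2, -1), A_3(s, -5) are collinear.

-3/2

The three points are collinear iff det[A_1A_2; A_1A_3] = 0.
This determinant is linear in s: (-2)s + (-3) = 0, so s = -3/2.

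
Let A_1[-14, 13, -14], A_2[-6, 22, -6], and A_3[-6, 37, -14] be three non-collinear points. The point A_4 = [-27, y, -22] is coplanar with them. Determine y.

-11

A normal to the plane is n = A_1A_2 × A_1A_3 = (-192, 64, 120).
A_4 lies in the plane iff n · A_1A_4 = 0.
This gives (64)y + (704) = 0, so y = -11.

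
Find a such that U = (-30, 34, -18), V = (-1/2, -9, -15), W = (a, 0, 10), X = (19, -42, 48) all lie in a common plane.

-8

The points are coplanar iff UV · (UW × UX) = 0.
Expanding, this is linear in a: (2610)a + (20880) = 0.
So a = -8.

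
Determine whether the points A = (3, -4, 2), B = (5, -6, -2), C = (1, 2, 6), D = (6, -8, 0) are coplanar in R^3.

A normal to the plane through A, B, C is n = AB × AC = (16, 0, 8).
The plane has equation n·P = 64. For D: n·D = 96.
96 ≠ 64, so D is off the plane.

No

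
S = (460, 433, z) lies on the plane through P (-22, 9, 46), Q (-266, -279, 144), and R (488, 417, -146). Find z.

-138

The plane through P, Q, R has equation 15312x + 3132y + 47328z = 1868412.
Substituting S: (47328)z + (8399676) = 1868412, so z = -138.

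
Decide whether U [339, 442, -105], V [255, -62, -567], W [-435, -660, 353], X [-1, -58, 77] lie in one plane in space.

No

A normal to the plane through U, V, W is n = UV × UW = (-739956, 396060, -297528).
The plane has equation n·P = -44546124. For X: n·X = -45141180.
-45141180 ≠ -44546124, so X is off the plane.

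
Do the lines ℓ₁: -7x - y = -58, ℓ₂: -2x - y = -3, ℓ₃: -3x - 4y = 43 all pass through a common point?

Lines aᵢx + bᵢy = cᵢ with pairwise distinct directions are concurrent exactly when det[aᵢ bᵢ cᵢ] = 0.
Here the determinant is 0.
It vanishes, so the lines are concurrent at (11, -19).

Yes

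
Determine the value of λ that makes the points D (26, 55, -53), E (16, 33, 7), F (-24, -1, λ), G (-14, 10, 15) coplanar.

31

The points are coplanar iff DE · (DF × DG) = 0.
Expanding, this is linear in λ: (430)λ + (-13330) = 0.
So λ = 31.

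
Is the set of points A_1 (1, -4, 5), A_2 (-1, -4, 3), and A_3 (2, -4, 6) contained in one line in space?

Yes

A_1A_2 = (-2, 0, -2), A_1A_3 = (1, 0, 1).
A_1A_2 × A_1A_3 = (0, 0, 0).
The cross product vanishes, so the three points are collinear.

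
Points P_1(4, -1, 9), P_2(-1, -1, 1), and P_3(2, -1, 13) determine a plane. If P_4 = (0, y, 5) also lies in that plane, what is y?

-1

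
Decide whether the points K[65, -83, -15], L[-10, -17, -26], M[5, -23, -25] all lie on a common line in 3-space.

KL = (-75, 66, -11), KM = (-60, 60, -10).
Comparing components 3 and 1: (-11)(-60) − (-75)(-10) = -90 ≠ 0, so KL and KM are not parallel and the points are not collinear.

No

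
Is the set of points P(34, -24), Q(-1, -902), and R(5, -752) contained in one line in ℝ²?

No

PQ = (-35, -878), PR = (-29, -728).
If collinear, PR would be a scalar multiple of PQ. But (-35)·(-728) ≠ (-878)·(-29) (difference 18), so they are not parallel; the points are not collinear.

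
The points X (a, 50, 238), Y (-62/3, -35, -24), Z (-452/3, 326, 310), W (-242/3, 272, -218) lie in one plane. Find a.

-212/3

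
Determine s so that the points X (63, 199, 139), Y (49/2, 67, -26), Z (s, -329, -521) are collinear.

-91

Direction XY = (-77/2, -132, -165). From the y-coordinate of Z, the parameter along the line is τ = (-329 − 199)/(-132) = 4.
Then s = 63 + 4·(-77/2) = -91.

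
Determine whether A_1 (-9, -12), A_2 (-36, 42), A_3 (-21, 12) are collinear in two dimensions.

A_1A_2 = (-27, 54), A_1A_3 = (-12, 24).
det[A_1A_2; A_1A_3] = (-27)(24) − (54)(-12) = 0.
The determinant is zero, so the points are collinear.

Yes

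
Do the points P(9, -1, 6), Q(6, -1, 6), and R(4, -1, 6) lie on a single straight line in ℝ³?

Yes

PQ = (-3, 0, 0), PR = (-5, 0, 0).
Each component of PR is 5/3 times the corresponding component of PQ, so PR = 5/3·PQ and the points are collinear.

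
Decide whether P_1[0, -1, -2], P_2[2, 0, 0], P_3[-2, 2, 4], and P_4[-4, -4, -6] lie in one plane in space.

With P_1 as base: P_1P_2 = (2, 1, 2), P_1P_3 = (-2, 3, 6), P_1P_4 = (-4, -3, -4).
P_1P_3 × P_1P_4 = (6, -32, 18).
P_1P_2 · (P_1P_3 × P_1P_4) = 16.
Since 16 ≠ 0, the four points are not coplanar.

No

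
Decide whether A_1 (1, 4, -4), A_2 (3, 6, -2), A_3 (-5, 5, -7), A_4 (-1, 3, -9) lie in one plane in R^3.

With A_1 as base: A_1A_2 = (2, 2, 2), A_1A_3 = (-6, 1, -3), A_1A_4 = (-2, -1, -5).
A_1A_3 × A_1A_4 = (-8, -24, 8).
A_1A_2 · (A_1A_3 × A_1A_4) = -48.
Since -48 ≠ 0, the four points are not coplanar.

No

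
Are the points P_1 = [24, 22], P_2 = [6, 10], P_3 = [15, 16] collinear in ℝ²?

P_1P_2 = (-18, -12), P_1P_3 = (-9, -6).
Twice the signed area of △P_1P_2P_3 is (-18)(-6) − (-12)(-9) = 0.
The triangle is degenerate (zero area), so the points are collinear.

Yes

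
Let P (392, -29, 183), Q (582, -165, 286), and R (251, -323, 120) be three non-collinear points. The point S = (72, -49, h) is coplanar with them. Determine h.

18

The plane through P, Q, R has equation 38850x − 2553y − 75036z = 1571649.
Substituting S: (-75036)h + (2922297) = 1571649, so h = 18.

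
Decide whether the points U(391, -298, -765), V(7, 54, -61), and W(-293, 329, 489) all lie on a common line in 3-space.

UV = (-384, 352, 704), UW = (-684, 627, 1254).
UV × UW = (0, 0, 0).
The cross product vanishes, so the three points are collinear.

Yes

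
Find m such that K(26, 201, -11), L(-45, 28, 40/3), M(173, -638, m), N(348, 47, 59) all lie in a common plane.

Coplanarity ⇔ det[KL; KM; KN] = 0.
Expanding, this is linear in m: (-66640)m + (33719840/3) = 0.
So m = 506/3.

506/3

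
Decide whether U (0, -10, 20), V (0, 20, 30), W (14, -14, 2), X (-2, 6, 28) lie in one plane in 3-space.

With U as base: UV = (0, 30, 10), UW = (14, -4, -18), UX = (-2, 16, 8).
UW × UX = (256, -76, 216).
UV · (UW × UX) = -120.
Since -120 ≠ 0, the four points are not coplanar.

No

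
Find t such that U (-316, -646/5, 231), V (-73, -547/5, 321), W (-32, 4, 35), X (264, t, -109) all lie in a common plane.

Normal to plane UVW: n = (-79344/5, 73188, 133722/5); plane equation n·P = 8683038/5.
Requiring n·X = 8683038/5: (73188)t + (-35522514/5) = 8683038/5.
So t = 604/5.

604/5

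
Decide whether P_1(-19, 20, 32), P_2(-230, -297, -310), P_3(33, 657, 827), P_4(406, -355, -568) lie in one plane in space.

The four points are coplanar iff the 3×3 determinant with rows P_1P_2, P_1P_3, P_1P_4 is zero.
Rows: (-211, -317, -342), (52, 637, 795), (425, -375, -600).
Expanding along the first row: (-211)(-84075) − (-317)(-369075) + (-342)(-290225) = 0.
Zero determinant ⇒ coplanar.

Yes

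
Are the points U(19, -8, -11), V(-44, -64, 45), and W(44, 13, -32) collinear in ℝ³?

UV = (-63, -56, 56), UW = (25, 21, -21).
Comparing components 3 and 1: (56)(25) − (-63)(-21) = 77 ≠ 0, so UV and UW are not parallel and the points are not collinear.

No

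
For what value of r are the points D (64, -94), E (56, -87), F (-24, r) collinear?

-17

The three points are collinear iff det[DE; DF] = 0.
This determinant is linear in r: (-8)r + (-136) = 0, so r = -17.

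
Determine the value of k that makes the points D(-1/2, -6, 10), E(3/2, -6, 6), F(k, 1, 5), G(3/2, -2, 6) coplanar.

Coplanarity ⇔ det[DE; DF; DG] = 0.
Expanding, this is linear in k: (-16)k + (32) = 0.
So k = 2.

2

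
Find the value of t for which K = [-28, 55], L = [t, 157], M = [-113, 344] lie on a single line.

-58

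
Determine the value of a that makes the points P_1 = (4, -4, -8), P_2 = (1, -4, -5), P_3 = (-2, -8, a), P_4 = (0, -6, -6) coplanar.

-6

Coplanarity ⇔ det[P_1P_2; P_1P_3; P_1P_4] = 0.
Expanding, this is linear in a: (-6)a + (-36) = 0.
So a = -6.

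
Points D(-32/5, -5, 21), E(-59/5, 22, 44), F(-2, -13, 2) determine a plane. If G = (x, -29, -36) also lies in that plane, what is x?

Coplanarity requires DE · (DF × DG) = 0.
DE = (-27/5, 27, 23), DF = (22/5, -8, -19); the triple product is linear in x with coefficient -329 and constant term 11186/5.
Setting it to zero: x = 34/5.

34/5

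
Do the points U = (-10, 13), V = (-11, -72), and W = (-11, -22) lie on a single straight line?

UV = (-1, -85), UW = (-1, -35).
Twice the signed area of △UVW is (-1)(-35) − (-85)(-1) = -50.
The area is nonzero, so the three points are not collinear.

No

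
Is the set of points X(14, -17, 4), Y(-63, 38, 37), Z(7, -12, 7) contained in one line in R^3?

XY = (-77, 55, 33), XZ = (-7, 5, 3).
XY × XZ = (0, 0, 0).
The cross product vanishes, so the three points are collinear.

Yes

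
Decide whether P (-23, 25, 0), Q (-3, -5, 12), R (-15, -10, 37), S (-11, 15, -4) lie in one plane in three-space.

A normal to the plane through P, Q, R is n = PQ × PR = (-690, -644, -460).
The plane has equation n·X = -230. For S: n·S = -230.
Equal, so S lies in the plane and all four are coplanar.

Yes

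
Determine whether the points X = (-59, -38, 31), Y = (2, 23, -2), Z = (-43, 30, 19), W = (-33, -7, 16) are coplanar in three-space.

No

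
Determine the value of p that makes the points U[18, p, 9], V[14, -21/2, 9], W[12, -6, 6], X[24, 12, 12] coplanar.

3

The points are coplanar iff UV · (UW × UX) = 0.
Expanding, this is linear in p: (24)p + (-72) = 0.
So p = 3.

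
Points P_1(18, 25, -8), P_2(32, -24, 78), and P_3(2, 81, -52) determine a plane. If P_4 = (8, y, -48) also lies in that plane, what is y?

Coplanarity requires P_1P_2 · (P_1P_3 × P_1P_4) = 0.
P_1P_2 = (14, -49, 86), P_1P_3 = (-16, 56, -44); the triple product is linear in y with coefficient -760 and constant term 45600.
Setting it to zero: y = 60.

60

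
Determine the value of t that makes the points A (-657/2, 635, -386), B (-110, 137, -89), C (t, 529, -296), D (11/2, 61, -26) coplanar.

-315/2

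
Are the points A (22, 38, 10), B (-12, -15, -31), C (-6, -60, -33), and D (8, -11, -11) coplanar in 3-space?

No

With A as base: AB = (-34, -53, -41), AC = (-28, -98, -43), AD = (-14, -49, -21).
AC × AD = (-49, 14, 0).
AB · (AC × AD) = 924.
Since 924 ≠ 0, the four points are not coplanar.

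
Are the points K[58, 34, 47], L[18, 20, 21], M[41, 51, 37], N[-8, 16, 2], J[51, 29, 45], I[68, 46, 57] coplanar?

The plane through K, L, M has normal n = KL × KM = (582, 42, -918) and equation n·P = -7962.
Checking the remaining points: n·N = -5820, n·J = -10410, n·I = -10818.
Since n·N = -5820 ≠ -7962, N is off the plane and the points are not all coplanar.

No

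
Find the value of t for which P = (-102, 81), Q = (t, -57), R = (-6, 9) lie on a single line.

82

The three points are collinear iff det[PQ; PR] = 0.
This determinant is linear in t: (-72)t + (5904) = 0, so t = 82.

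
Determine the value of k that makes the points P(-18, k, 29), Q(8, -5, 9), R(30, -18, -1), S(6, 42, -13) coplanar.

-6

The points are coplanar iff PQ · (PR × PS) = 0.
Expanding, this is linear in k: (-504)k + (-3024) = 0.
So k = -6.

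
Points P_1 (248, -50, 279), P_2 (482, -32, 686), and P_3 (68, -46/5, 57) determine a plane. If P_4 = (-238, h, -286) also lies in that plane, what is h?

404/5

A normal to the plane is n = P_1P_2 × P_1P_3 = (-103008/5, -21312, 63936/5).
P_4 lies in the plane iff n · P_1P_4 = 0.
This gives (-21312)h + (8610048/5) = 0, so h = 404/5.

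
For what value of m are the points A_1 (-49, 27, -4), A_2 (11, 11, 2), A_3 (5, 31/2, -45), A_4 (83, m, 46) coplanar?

Coplanarity ⇔ det[A_1A_2; A_1A_3; A_1A_4] = 0.
Expanding, this is linear in m: (2784)m + (29232) = 0.
So m = -21/2.

-21/2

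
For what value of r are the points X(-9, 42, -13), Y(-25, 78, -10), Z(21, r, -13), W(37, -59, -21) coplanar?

-3

Coplanarity ⇔ det[XY; XZ; XW] = 0.
Expanding, this is linear in r: (-10)r + (-30) = 0.
So r = -3.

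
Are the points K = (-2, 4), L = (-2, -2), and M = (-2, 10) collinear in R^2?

KL = (0, -6), KM = (0, 6).
det[KL; KM] = (0)(6) − (-6)(0) = 0.
The determinant is zero, so the points are collinear.

Yes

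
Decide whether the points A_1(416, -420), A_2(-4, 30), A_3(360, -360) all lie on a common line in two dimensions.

A_1A_2 = (-420, 450), A_1A_3 = (-56, 60).
Twice the signed area of △A_1A_2A_3 is (-420)(60) − (450)(-56) = 0.
The triangle is degenerate (zero area), so the points are collinear.

Yes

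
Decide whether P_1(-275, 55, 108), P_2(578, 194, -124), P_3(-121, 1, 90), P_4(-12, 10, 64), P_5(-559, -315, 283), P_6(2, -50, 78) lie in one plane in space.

No

The plane through P_1, P_2, P_3 has normal n = P_1P_2 × P_1P_3 = (-15030, -20374, -67468) and equation n·P = -4273864.
Checking the remaining points: n·P_4 = -4341332, n·P_5 = -4273864, n·P_6 = -4273864.
Since n·P_4 = -4341332 ≠ -4273864, P_4 is off the plane and the points are not all coplanar.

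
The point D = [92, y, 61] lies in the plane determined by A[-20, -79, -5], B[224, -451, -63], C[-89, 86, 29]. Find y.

65

Coplanarity requires AB · (AC × AD) = 0.
AB = (244, -372, -58), AC = (-69, 165, 34); the triple product is linear in y with coefficient -4294 and constant term 279110.
Setting it to zero: y = 65.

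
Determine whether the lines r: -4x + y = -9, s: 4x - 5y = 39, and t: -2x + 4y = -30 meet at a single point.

Intersecting r and s: solving the 2×2 system gives (x, y) = (3/8, -15/2).
Substitute into t: (-2)(3/8) + (4)(-15/2) = -123/4.
But t requires -30 ≠ -123/4, so the three lines have no common point.

No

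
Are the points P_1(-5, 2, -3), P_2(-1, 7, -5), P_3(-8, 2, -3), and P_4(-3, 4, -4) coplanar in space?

No

A normal to the plane through P_1, P_2, P_3 is n = P_1P_2 × P_1P_3 = (0, 6, 15).
The plane has equation n·P = -33. For P_4: n·P_4 = -36.
-36 ≠ -33, so P_4 is off the plane.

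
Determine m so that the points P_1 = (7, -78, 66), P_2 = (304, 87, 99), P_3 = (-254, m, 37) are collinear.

Direction P_1P_2 = (297, 165, 33). From the x-coordinate of P_3, the parameter along the line is τ = (-254 − 7)/297 = -29/33.
Then m = (-78) + (-29/33)·(165) = -223.

-223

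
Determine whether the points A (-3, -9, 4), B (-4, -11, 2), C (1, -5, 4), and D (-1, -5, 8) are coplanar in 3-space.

Yes

With A as base: AB = (-1, -2, -2), AC = (4, 4, 0), AD = (2, 4, 4).
AC × AD = (16, -16, 8).
AB · (AC × AD) = 0.
The scalar triple product vanishes, so the four points are coplanar.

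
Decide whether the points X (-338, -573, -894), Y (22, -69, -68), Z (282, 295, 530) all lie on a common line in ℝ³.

No

XY = (360, 504, 826), XZ = (620, 868, 1424).
XY × XZ = (728, -520, 0).
The cross product is nonzero, so the points do not lie on one line.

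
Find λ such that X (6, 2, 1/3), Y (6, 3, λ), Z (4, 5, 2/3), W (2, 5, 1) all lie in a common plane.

1/3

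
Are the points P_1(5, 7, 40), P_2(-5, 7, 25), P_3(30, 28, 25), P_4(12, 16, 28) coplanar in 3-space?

Yes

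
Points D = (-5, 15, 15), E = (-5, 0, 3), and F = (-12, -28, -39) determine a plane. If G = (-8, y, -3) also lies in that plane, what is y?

3

Coplanarity requires DE · (DF × DG) = 0.
DE = (0, -15, -12), DF = (-7, -43, -54); the triple product is linear in y with coefficient 84 and constant term -252.
Setting it to zero: y = 3.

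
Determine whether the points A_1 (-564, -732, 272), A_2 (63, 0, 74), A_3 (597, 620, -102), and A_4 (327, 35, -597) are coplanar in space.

Yes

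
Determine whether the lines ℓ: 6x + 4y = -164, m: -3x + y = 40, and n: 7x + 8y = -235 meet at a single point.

The three lines meet at one point iff the augmented coefficient matrix [aᵢ bᵢ cᵢ] has rank < 3, i.e. its determinant vanishes.
Here the determinant is 54.
Nonzero, so no common point exists.

No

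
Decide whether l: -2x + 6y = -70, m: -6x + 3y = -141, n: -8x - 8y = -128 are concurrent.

The three lines meet at one point iff the augmented coefficient matrix [aᵢ bᵢ cᵢ] has rank < 3, i.e. its determinant vanishes.
Here the determinant is 144.
Nonzero, so no common point exists.

No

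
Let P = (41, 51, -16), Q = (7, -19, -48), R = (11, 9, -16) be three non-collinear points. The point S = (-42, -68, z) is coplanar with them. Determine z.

A normal to the plane is n = PQ × PR = (-1344, 960, -672).
S lies in the plane iff n · PS = 0.
This gives (-672)z + (-13440) = 0, so z = -20.

-20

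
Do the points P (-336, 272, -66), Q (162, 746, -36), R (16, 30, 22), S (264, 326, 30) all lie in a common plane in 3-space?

The four points are coplanar iff the 3×3 determinant with rows PQ, PR, PS is zero.
Rows: (498, 474, 30), (352, -242, 88), (600, 54, 96).
Expanding along the first row: (498)(-27984) − (474)(-19008) + (30)(164208) = 0.
Zero determinant ⇒ coplanar.

Yes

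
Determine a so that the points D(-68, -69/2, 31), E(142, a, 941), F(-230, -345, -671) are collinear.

Collinearity requires DE × DF = 0; each component is linear in a.
The x-component gives (-702)a + (258336) = 0, so a = 368.
The remaining components then also vanish.

368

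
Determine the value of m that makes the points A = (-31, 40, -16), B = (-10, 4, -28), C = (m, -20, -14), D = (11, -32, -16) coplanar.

4

Normal to plane ABD: n = (-864, -504, 0); plane equation n·P = 6624.
Requiring n·C = 6624: (-864)m + (10080) = 6624.
So m = 4.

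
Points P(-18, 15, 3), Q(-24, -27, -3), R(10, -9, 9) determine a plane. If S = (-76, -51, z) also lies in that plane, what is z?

-21

The plane through P, Q, R has equation −396x − 132y + 1320z = 9108.
Substituting S: (1320)z + (36828) = 9108, so z = -21.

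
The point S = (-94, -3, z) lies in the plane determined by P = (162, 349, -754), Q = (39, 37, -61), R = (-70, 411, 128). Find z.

The plane through P, Q, R has equation −318150x − 52290y − 80010z = -9461970.
Substituting S: (-80010)z + (30062970) = -9461970, so z = 494.

494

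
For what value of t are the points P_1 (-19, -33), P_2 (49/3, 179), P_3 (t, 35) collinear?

Collinearity: (P_3 − P_1) must be parallel to (P_2 − P_1) = (106/3, 212).
Cross-multiplying the components: (t − (-19))·(212) = (68)·(106/3).
Solving gives t = -23/3.

-23/3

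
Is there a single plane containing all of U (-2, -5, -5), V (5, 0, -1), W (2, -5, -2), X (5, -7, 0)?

The four points are coplanar iff the 3×3 determinant with rows UV, UW, UX is zero.
Rows: (7, 5, 4), (4, 0, 3), (7, -2, 5).
Expanding along the first row: (7)(6) − (5)(-1) + (4)(-8) = 15.
Nonzero ⇒ not coplanar.

No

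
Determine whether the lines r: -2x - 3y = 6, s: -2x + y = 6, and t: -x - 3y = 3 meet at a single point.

Intersecting r and s: solving the 2×2 system gives (x, y) = (-3, 0).
Substitute into t: (-1)(-3) + (-3)(0) = 3.
This equals 3, so (-3, 0) lies on all three lines and they are concurrent.

Yes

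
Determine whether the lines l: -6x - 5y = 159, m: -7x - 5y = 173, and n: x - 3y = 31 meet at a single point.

Intersecting l and m: solving the 2×2 system gives (x, y) = (-14, -15).
Substitute into n: (1)(-14) + (-3)(-15) = 31.
This equals 31, so (-14, -15) lies on all three lines and they are concurrent.

Yes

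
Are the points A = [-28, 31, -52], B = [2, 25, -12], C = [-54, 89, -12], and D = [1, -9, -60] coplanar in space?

With A as base: AB = (30, -6, 40), AC = (-26, 58, 40), AD = (29, -40, -8).
AC × AD = (1136, 952, -642).
AB · (AC × AD) = 2688.
Since 2688 ≠ 0, the four points are not coplanar.

No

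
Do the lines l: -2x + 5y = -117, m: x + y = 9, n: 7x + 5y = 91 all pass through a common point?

Intersecting l and m: solving the 2×2 system gives (x, y) = (162/7, -99/7).
Substitute into n: (7)(162/7) + (5)(-99/7) = 639/7.
But n requires 91 ≠ 639/7, so the three lines have no common point.

No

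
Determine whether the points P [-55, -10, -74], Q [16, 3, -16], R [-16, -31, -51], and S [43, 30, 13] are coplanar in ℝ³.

Yes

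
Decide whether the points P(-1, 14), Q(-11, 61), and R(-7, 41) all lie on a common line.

No

PQ = (-10, 47), PR = (-6, 27).
Twice the signed area of △PQR is (-10)(27) − (47)(-6) = 12.
The area is nonzero, so the three points are not collinear.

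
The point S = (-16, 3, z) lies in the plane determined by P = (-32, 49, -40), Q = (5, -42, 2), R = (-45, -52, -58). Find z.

A normal to the plane is n = PQ × PR = (5880, 120, -4920).
S lies in the plane iff n · PS = 0.
This gives (-4920)z + (-108240) = 0, so z = -22.

-22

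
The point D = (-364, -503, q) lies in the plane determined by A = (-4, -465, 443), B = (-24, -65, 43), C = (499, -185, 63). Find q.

A normal to the plane is n = AB × AC = (-40000, -208800, -206800).
D lies in the plane iff n · AD = 0.
This gives (-206800)q + (113946800) = 0, so q = 551.

551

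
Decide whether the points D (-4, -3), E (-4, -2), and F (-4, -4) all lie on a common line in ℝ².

Yes

DE = (0, 1), DF = (0, -1).
det[DE; DF] = (0)(-1) − (1)(0) = 0.
The determinant is zero, so the points are collinear.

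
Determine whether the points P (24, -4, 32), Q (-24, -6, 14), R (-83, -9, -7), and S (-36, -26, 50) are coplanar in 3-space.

A normal to the plane through P, Q, R is n = PQ × PR = (-12, 54, 26).
The plane has equation n·X = 328. For S: n·S = 328.
Equal, so S lies in the plane and all four are coplanar.

Yes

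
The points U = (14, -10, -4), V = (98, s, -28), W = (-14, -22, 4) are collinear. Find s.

26

Collinearity requires UV × UW = 0; each component is linear in s.
The x-component gives (8)s + (-208) = 0, so s = 26.
The remaining components then also vanish.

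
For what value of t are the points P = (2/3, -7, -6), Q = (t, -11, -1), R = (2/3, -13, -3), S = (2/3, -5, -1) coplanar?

2/3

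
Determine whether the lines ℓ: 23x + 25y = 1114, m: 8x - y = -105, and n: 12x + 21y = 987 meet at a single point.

No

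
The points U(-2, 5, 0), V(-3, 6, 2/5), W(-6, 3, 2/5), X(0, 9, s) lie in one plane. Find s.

2/5

Coplanarity ⇔ det[UV; UW; UX] = 0.
Expanding, this is linear in s: (6)s + (-12/5) = 0.
So s = 2/5.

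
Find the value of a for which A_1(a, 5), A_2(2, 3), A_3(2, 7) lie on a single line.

2

Collinearity: (A_1 − A_2) must be parallel to (A_3 − A_2) = (0, 4).
Cross-multiplying the components: (a − 2)·(4) = (2)·(0).
Solving gives a = 2.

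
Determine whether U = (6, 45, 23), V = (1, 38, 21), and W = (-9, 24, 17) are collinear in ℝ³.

UV = (-5, -7, -2), UW = (-15, -21, -6).
Each component of UW is 3 times the corresponding component of UV, so UW = 3·UV and the points are collinear.

Yes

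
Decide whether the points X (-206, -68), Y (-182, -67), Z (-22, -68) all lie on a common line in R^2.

XY = (24, 1), XZ = (184, 0).
det[XY; XZ] = (24)(0) − (1)(184) = -184.
The determinant is nonzero, so they are not collinear.

No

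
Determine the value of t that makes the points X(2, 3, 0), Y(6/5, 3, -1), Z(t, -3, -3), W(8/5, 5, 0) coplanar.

4/5

Coplanarity ⇔ det[XY; XZ; XW] = 0.
Expanding, this is linear in t: (-2)t + (8/5) = 0.
So t = 4/5.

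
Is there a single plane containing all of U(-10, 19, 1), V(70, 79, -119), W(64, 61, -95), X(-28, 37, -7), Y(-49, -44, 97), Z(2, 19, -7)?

The plane through U, V, W has normal n = UV × UW = (-720, -1200, -1080) and equation n·P = -16680.
Checking the remaining points: n·X = -16680, n·Y = -16680, n·Z = -16680.
All equal -16680, so all 6 points lie in one plane.

Yes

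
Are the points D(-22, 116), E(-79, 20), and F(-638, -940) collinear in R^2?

No

DE = (-57, -96), DF = (-616, -1056).
If collinear, DF would be a scalar multiple of DE. But (-57)·(-1056) ≠ (-96)·(-616) (difference 1056), so they are not parallel; the points are not collinear.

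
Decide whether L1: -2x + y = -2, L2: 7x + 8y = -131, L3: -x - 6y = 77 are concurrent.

Yes

Lines aᵢx + bᵢy = cᵢ with pairwise distinct directions are concurrent exactly when det[aᵢ bᵢ cᵢ] = 0.
Here the determinant is 0.
It vanishes, so the lines are concurrent at (-5, -12).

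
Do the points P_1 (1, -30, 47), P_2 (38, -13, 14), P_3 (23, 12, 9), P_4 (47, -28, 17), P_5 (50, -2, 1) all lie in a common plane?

No

The plane through P_1, P_2, P_3 has normal n = P_1P_2 × P_1P_3 = (740, 680, 1180) and equation n·P = 35800.
Checking the remaining points: n·P_4 = 35800, n·P_5 = 36820.
Since n·P_5 = 36820 ≠ 35800, P_5 is off the plane and the points are not all coplanar.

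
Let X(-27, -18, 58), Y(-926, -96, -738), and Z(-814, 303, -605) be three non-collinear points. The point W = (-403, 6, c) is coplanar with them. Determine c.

-270

The plane through X, Y, Z has equation 307230x + 30415y − 349965z = -29140650.
Substituting W: (-349965)c + (-123631200) = -29140650, so c = -270.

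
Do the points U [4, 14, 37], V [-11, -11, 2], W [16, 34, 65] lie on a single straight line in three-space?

Yes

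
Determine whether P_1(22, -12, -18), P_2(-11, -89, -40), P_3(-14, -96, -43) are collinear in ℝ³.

P_1P_2 = (-33, -77, -22), P_1P_3 = (-36, -84, -25).
P_1P_2 × P_1P_3 = (77, -33, 0).
The cross product is nonzero, so the points do not lie on one line.

No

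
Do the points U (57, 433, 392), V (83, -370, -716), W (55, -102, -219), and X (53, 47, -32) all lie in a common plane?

Yes

A normal to the plane through U, V, W is n = UV × UW = (-102147, 18102, -15516).
The plane has equation n·P = -4066485. For X: n·X = -4066485.
Equal, so X lies in the plane and all four are coplanar.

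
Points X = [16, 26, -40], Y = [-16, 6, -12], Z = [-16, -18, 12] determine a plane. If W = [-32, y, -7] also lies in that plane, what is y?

5

A normal to the plane is n = XY × XZ = (192, 768, 768).
W lies in the plane iff n · XW = 0.
This gives (768)y + (-3840) = 0, so y = 5.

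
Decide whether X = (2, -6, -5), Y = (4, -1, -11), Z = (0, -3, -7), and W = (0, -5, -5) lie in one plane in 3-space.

Yes

With X as base: XY = (2, 5, -6), XZ = (-2, 3, -2), XW = (-2, 1, 0).
XZ × XW = (2, 4, 4).
XY · (XZ × XW) = 0.
The scalar triple product vanishes, so the four points are coplanar.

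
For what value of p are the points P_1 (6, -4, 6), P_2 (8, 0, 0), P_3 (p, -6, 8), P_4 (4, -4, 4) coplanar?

Normal to plane P_1P_2P_4: n = (-8, 16, 8); plane equation n·P = -64.
Requiring n·P_3 = -64: (-8)p + (-32) = -64.
So p = 4.

4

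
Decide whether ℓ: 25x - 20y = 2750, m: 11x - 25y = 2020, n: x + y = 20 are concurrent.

Yes

Intersecting ℓ and m: solving the 2×2 system gives (x, y) = (70, -50).
Substitute into n: (1)(70) + (1)(-50) = 20.
This equals 20, so (70, -50) lies on all three lines and they are concurrent.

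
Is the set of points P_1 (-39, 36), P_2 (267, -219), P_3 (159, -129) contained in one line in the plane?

Yes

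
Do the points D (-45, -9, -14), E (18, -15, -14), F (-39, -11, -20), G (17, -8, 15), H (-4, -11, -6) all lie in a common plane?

Yes

The plane through D, E, F has normal n = DE × DF = (36, 378, -90) and equation n·P = -3762.
Checking the remaining points: n·G = -3762, n·H = -3762.
All equal -3762, so all 5 points lie in one plane.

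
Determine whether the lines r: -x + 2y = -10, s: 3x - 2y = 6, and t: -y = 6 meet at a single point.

The three lines meet at one point iff the augmented coefficient matrix [aᵢ bᵢ cᵢ] has rank < 3, i.e. its determinant vanishes.
Here the determinant is 0.
It vanishes, so the lines are concurrent at (-2, -6).

Yes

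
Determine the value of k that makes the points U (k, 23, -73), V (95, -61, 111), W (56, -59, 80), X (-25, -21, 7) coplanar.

Coplanarity ⇔ det[UV; UW; UX] = 0.
Expanding, this is linear in k: (-1032)k + (-116616) = 0.
So k = -113.

-113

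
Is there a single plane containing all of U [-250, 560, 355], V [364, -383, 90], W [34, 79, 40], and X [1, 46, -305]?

Yes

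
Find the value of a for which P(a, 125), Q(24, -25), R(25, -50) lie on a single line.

The three points are collinear iff det[PQ; PR] = 0.
This determinant is linear in a: (25)a + (-450) = 0, so a = 18.

18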